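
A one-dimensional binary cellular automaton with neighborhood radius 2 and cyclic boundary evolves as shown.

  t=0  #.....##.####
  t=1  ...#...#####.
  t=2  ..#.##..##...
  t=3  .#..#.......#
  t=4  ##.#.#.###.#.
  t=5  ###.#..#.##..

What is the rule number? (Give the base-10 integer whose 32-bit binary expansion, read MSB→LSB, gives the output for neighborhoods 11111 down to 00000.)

  [31] ##### => #  t=0,i=11
  [30] ####. => .  t=0,i=12
  [29] ###.# => #  t=4,i=9
  [28] ###.. => .  t=0,i=0
  [27] ##.## => #  t=0,i=8
  [26] ##.#. => #  t=4,i=2
  [25] ##..# => .  t=2,i=6
  [24] ##... => .  t=0,i=1
  [23] #.### => #  t=0,i=9
  [22] #.##. => #  t=2,i=4
  [21] #.#.# => .  t=4,i=3
  [20] #.#.. => #  t=3,i=1
  [19] #..## => .  t=2,i=7
  [18] #..#. => #  t=3,i=3
  [17] #...# => #  t=1,i=5
  [16] #.... => .  t=0,i=2
  [15] .#### => #  t=0,i=10
  [14] .###. => .  t=4,i=8
  [13] .##.# => #  t=0,i=7
  [12] .##.. => .  t=2,i=5
  [11] .#.## => .  t=2,i=3
  [10] .#.#. => #  t=3,i=0
  [9] .#..# => .  t=3,i=2
  [8] .#... => #  t=1,i=4
  [7] ..### => .  t=1,i=7
  [6] ..##. => .  t=0,i=6
  [5] ..#.# => .  t=2,i=2
  [4] ..#.. => .  t=1,i=3
  [3] ...## => .  t=0,i=5
  [2] ...#. => #  t=1,i=2
  [1] ....# => .  t=0,i=4
  [0] ..... => #  t=0,i=3
  bits 10101100110101101010010100000101 = 2899748101

2899748101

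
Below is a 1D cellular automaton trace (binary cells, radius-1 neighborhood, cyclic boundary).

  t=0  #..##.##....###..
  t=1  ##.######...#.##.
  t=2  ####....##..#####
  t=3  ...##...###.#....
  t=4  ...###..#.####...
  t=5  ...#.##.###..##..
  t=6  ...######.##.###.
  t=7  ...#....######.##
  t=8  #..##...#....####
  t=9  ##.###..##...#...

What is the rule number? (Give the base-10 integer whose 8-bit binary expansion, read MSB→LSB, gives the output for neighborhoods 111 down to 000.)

  [7] ### => .  t=0,i=13
  [6] ##. => #  t=0,i=4
  [5] #.# => #  t=0,i=5
  [4] #.. => #  t=0,i=1
  [3] .## => #  t=0,i=3
  [2] .#. => #  t=0,i=0
  [1] ..# => .  t=0,i=2
  [0] ... => .  t=0,i=9
  bits 01111100 = 124

124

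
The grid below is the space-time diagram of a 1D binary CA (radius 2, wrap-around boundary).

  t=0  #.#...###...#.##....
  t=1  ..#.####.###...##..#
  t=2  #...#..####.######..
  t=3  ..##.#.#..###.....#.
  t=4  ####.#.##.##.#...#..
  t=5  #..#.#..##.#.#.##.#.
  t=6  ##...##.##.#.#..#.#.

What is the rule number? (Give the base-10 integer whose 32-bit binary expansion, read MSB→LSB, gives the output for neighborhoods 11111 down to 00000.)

  nb #####: next=.  (t=2,i=14, bit31=0)
  nb ####.: next=.  (t=1,i=6, bit30=0)
  nb ###.#: next=#  (t=1,i=7, bit29=1)
  nb ###..: next=.  (t=0,i=8, bit28=0)
  nb ##.##: next=#  (t=1,i=8, bit27=1)
  nb ##.#.: next=.  (t=3,i=4, bit26=0)
  nb ##..#: next=#  (t=1,i=17, bit25=1)
  nb ##...: next=#  (t=0,i=9, bit24=1)
  nb #.###: next=#  (t=1,i=4, bit23=1)
  nb #.##.: next=.  (t=0,i=14, bit22=0)
  nb #.#.#: next=#  (t=3,i=5, bit21=1)
  nb #.#..: next=#  (t=0,i=2, bit20=1)
  nb #..##: next=.  (t=2,i=6, bit19=0)
  nb #..#.: next=.  (t=1,i=1, bit18=0)
  nb #...#: next=#  (t=0,i=4, bit17=1)
  nb #....: next=.  (t=0,i=17, bit16=0)
  nb .####: next=.  (t=1,i=5, bit15=0)
  nb .###.: next=#  (t=0,i=7, bit14=1)
  nb .##.#: next=#  (t=3,i=3, bit13=1)
  nb .##..: next=#  (t=0,i=15, bit12=1)
  nb .#.##: next=.  (t=0,i=13, bit11=0)
  nb .#.#.: next=.  (t=0,i=1, bit10=0)
  nb .#..#: next=#  (t=1,i=0, bit9=1)
  nb .#...: next=.  (t=0,i=3, bit8=0)
  nb ..###: next=#  (t=0,i=6, bit7=1)
  nb ..##.: next=#  (t=1,i=15, bit6=1)
  nb ..#.#: next=.  (t=0,i=0, bit5=0)
  nb ..#..: next=.  (t=1,i=19, bit4=0)
  nb ...##: next=#  (t=0,i=5, bit3=1)
  nb ...#.: next=#  (t=0,i=11, bit2=1)
  nb ....#: next=.  (t=0,i=18, bit1=0)
  nb .....: next=.  (t=3,i=15, bit0=0)
  bits 00101011101100100111001011001100 = 733115084

733115084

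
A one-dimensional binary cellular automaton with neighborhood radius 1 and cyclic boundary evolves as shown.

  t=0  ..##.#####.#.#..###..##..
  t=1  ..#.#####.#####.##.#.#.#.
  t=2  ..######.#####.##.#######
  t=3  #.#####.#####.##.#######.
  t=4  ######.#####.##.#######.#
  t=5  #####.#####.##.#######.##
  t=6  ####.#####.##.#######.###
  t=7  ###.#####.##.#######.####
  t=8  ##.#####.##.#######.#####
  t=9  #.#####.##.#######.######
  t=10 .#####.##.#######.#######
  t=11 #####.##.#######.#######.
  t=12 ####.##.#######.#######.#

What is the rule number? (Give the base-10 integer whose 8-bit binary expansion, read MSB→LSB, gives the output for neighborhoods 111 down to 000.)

  nb ###: next=#  (t=0,i=6, bit7=1)
  nb ##.: next=.  (t=0,i=3, bit6=0)
  nb #.#: next=#  (t=0,i=4, bit5=1)
  nb #..: next=#  (t=0,i=14, bit4=1)
  nb .##: next=#  (t=0,i=2, bit3=1)
  nb .#.: next=#  (t=0,i=11, bit2=1)
  nb ..#: next=.  (t=0,i=1, bit1=0)
  nb ...: next=.  (t=0,i=0, bit0=0)
  bits 10111100 = 188

188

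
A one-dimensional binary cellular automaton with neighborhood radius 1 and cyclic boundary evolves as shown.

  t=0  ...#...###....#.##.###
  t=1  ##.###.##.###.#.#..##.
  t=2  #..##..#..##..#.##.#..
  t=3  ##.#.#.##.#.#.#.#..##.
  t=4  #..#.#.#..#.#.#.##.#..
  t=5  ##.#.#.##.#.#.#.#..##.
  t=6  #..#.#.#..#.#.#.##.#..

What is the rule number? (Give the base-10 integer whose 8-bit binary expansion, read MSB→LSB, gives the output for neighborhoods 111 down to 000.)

  ### -> #   bit 7 = 1  t=0,i=8
  ##. -> .   bit 6 = 0  t=0,i=9
  #.# -> .   bit 5 = 0  t=0,i=15
  #.. -> #   bit 4 = 1  t=0,i=0
  .## -> #   bit 3 = 1  t=0,i=7
  .#. -> #   bit 2 = 1  t=0,i=3
  ..# -> .   bit 1 = 0  t=0,i=2
  ... -> #   bit 0 = 1  t=0,i=1
  bits 10011101 = 157

157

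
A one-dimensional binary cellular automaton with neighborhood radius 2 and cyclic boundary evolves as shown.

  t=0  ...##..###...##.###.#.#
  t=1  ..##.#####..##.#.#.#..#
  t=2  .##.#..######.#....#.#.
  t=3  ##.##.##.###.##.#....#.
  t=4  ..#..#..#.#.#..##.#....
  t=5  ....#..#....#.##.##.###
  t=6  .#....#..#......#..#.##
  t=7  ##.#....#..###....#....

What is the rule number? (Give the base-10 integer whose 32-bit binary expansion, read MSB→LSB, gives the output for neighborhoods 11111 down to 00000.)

3726459081

  nb #####: next=#  (t=1,i=7, bit31=1)
  nb ####.: next=#  (t=1,i=8, bit30=1)
  nb ###.#: next=.  (t=0,i=18, bit29=0)
  nb ###..: next=#  (t=0,i=9, bit28=1)
  nb ##.##: next=#  (t=0,i=15, bit27=1)
  nb ##.#.: next=#  (t=0,i=19, bit26=1)
  nb ##..#: next=#  (t=0,i=5, bit25=1)
  nb ##...: next=.  (t=0,i=10, bit24=0)
  nb #.###: next=.  (t=0,i=16, bit23=0)
  nb #.##.: next=.  (t=3,i=0, bit22=0)
  nb #.#.#: next=.  (t=0,i=20, bit21=0)
  nb #.#..: next=#  (t=0,i=22, bit20=1)
  nb #..##: next=#  (t=0,i=6, bit19=1)
  nb #..#.: next=#  (t=1,i=21, bit18=1)
  nb #...#: next=.  (t=0,i=1, bit17=0)
  nb #....: next=#  (t=2,i=16, bit16=1)
  nb .####: next=.  (t=1,i=6, bit15=0)
  nb .###.: next=#  (t=0,i=8, bit14=1)
  nb .##.#: next=.  (t=0,i=14, bit13=0)
  nb .##..: next=.  (t=0,i=4, bit12=0)
  nb .#.##: next=.  (t=3,i=22, bit11=0)
  nb .#.#.: next=.  (t=0,i=21, bit10=0)
  nb .#..#: next=.  (t=1,i=0, bit9=0)
  nb .#...: next=.  (t=0,i=0, bit8=0)
  nb ..###: next=#  (t=0,i=7, bit7=1)
  nb ..##.: next=#  (t=0,i=3, bit6=1)
  nb ..#.#: next=.  (t=2,i=19, bit5=0)
  nb ..#..: next=.  (t=1,i=22, bit4=0)
  nb ...##: next=#  (t=0,i=2, bit3=1)
  nb ...#.: next=.  (t=2,i=18, bit2=0)
  nb ....#: next=.  (t=2,i=17, bit1=0)
  nb .....: next=#  (t=4,i=21, bit0=1)
  bits 11011110000111010100000011001001 = 3726459081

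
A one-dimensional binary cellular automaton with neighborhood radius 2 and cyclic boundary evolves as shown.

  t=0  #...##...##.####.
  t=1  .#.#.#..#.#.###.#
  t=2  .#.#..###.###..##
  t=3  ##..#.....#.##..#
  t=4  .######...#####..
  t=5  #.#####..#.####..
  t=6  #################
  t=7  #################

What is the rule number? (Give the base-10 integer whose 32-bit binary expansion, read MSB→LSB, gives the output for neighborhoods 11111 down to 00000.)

3605379896

  #####|#  b31=1 t=4,i=3
  ####.|#  b30=1 t=0,i=14
  ###.#|.  b29=0 t=0,i=15
  ###..|#  b28=1 t=2,i=12
  ##.##|.  b27=0 t=0,i=11
  ##.#.|#  b26=1 t=0,i=16
  ##..#|#  b25=1 t=2,i=13
  ##...|.  b24=0 t=0,i=6
  #.###|#  b23=1 t=0,i=12
  #.##.|#  b22=1 t=3,i=12
  #.#.#|#  b21=1 t=1,i=1
  #.#..|.  b20=0 t=0,i=0
  #..##|.  b19=0 t=2,i=5
  #..#.|#  b18=1 t=1,i=7
  #...#|.  b17=0 t=0,i=2
  #....|#  b16=1 t=3,i=6
  .####|#  b15=1 t=0,i=13
  .###.|.  b14=0 t=1,i=13
  .##.#|#  b13=1 t=0,i=10
  .##..|#  b12=1 t=0,i=5
  .#.##|#  b11=1 t=1,i=11
  .#.#.|.  b10=0 t=1,i=0
  .#..#|#  b9=1 t=1,i=6
  .#...|#  b8=1 t=0,i=1
  ..###|.  b7=0 t=2,i=6
  ..##.|.  b6=0 t=0,i=4
  ..#.#|#  b5=1 t=1,i=8
  ..#..|#  b4=1 t=3,i=4
  ...##|#  b3=1 t=0,i=3
  ...#.|.  b2=0 t=3,i=9
  ....#|.  b1=0 t=3,i=8
  .....|.  b0=0 t=3,i=7
  bits 11010110111001011011101100111000 = 3605379896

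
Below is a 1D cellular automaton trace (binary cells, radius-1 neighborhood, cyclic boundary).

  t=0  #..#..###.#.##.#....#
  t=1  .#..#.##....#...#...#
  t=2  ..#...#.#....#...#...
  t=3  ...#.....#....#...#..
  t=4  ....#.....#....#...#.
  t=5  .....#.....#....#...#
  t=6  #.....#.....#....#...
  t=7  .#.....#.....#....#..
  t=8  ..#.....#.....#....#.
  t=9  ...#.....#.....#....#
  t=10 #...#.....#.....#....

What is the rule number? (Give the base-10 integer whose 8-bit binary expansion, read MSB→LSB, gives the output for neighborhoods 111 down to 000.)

152

  nb ###: next=#  (t=0,i=7, bit7=1)
  nb ##.: next=.  (t=0,i=0, bit6=0)
  nb #.#: next=.  (t=0,i=9, bit5=0)
  nb #..: next=#  (t=0,i=1, bit4=1)
  nb .##: next=#  (t=0,i=6, bit3=1)
  nb .#.: next=.  (t=0,i=3, bit2=0)
  nb ..#: next=.  (t=0,i=2, bit1=0)
  nb ...: next=.  (t=0,i=17, bit0=0)
  bits 10011000 = 152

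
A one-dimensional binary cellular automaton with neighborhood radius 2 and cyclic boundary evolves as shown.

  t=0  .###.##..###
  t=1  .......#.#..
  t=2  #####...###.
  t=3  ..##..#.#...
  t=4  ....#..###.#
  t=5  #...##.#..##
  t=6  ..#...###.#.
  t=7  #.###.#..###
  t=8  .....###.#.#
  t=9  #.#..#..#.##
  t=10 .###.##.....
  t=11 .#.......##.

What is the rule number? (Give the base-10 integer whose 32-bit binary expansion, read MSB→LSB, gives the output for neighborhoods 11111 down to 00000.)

  ##### -> #   bit 31 = 1  t=2,i=2
  ####. -> #   bit 30 = 1  t=2,i=3
  ###.# -> .   bit 29 = 0  t=0,i=3
  ###.. -> .   bit 28 = 0  t=2,i=4
  ##.## -> .   bit 27 = 0  t=0,i=0
  ##.#. -> #   bit 26 = 1  t=4,i=10
  ##..# -> #   bit 25 = 1  t=0,i=7
  ##... -> .   bit 24 = 0  t=2,i=5
  #.### -> .   bit 23 = 0  t=0,i=1
  #.##. -> .   bit 22 = 0  t=0,i=5
  #.#.# -> .   bit 21 = 0  t=8,i=9
  #.#.. -> #   bit 20 = 1  t=1,i=9
  #..## -> .   bit 19 = 0  t=0,i=8
  #..#. -> .   bit 18 = 0  t=3,i=5
  #...# -> #   bit 17 = 1  t=2,i=6
  #.... -> .   bit 16 = 0  t=1,i=11
  .#### -> .   bit 15 = 0  t=2,i=1
  .###. -> .   bit 14 = 0  t=0,i=2
  .##.# -> .   bit 13 = 0  t=5,i=5
  .##.. -> .   bit 12 = 0  t=0,i=6
  .#.## -> .   bit 11 = 0  t=9,i=9
  .#.#. -> #   bit 10 = 1  t=1,i=8
  .#..# -> #   bit 9 = 1  t=4,i=5
  .#... -> #   bit 8 = 1  t=1,i=10
  ..### -> #   bit 7 = 1  t=0,i=9
  ..##. -> .   bit 6 = 0  t=3,i=2
  ..#.# -> .   bit 5 = 0  t=1,i=7
  ..#.. -> #   bit 4 = 1  t=4,i=4
  ...## -> .   bit 3 = 0  t=2,i=7
  ...#. -> .   bit 2 = 0  t=1,i=6
  ....# -> .   bit 1 = 0  t=1,i=5
  ..... -> #   bit 0 = 1  t=1,i=0
  bits 11000110000100100000011110010001 = 3323070353

3323070353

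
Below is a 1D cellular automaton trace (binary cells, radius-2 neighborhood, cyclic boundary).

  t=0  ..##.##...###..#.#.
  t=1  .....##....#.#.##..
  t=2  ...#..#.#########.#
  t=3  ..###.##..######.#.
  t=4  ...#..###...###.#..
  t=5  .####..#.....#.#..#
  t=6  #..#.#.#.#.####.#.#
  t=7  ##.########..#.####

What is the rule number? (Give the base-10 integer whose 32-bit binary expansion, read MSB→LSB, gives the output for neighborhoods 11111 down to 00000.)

3328269878

  nb #####: next=#  (t=2,i=10, bit31=1)
  nb ####.: next=#  (t=2,i=15, bit30=1)
  nb ###.#: next=.  (t=2,i=16, bit29=0)
  nb ###..: next=.  (t=0,i=12, bit28=0)
  nb ##.##: next=.  (t=0,i=4, bit27=0)
  nb ##.#.: next=#  (t=2,i=17, bit26=1)
  nb ##..#: next=#  (t=0,i=13, bit25=1)
  nb ##...: next=.  (t=0,i=7, bit24=0)
  nb #.###: next=.  (t=2,i=8, bit23=0)
  nb #.##.: next=#  (t=0,i=5, bit22=1)
  nb #.#.#: next=#  (t=1,i=13, bit21=1)
  nb #.#..: next=.  (t=0,i=17, bit20=0)
  nb #..##: next=.  (t=3,i=9, bit19=0)
  nb #..#.: next=.  (t=0,i=14, bit18=0)
  nb #...#: next=.  (t=0,i=0, bit17=0)
  nb #....: next=#  (t=1,i=8, bit16=1)
  nb .####: next=.  (t=2,i=9, bit15=0)
  nb .###.: next=#  (t=0,i=11, bit14=1)
  nb .##.#: next=.  (t=0,i=3, bit13=0)
  nb .##..: next=#  (t=0,i=6, bit12=1)
  nb .#.##: next=#  (t=1,i=14, bit11=1)
  nb .#.#.: next=#  (t=0,i=16, bit10=1)
  nb .#..#: next=#  (t=2,i=4, bit9=1)
  nb .#...: next=.  (t=0,i=18, bit8=0)
  nb ..###: next=.  (t=0,i=10, bit7=0)
  nb ..##.: next=.  (t=0,i=2, bit6=0)
  nb ..#.#: next=#  (t=0,i=15, bit5=1)
  nb ..#..: next=#  (t=2,i=3, bit4=1)
  nb ...##: next=.  (t=0,i=1, bit3=0)
  nb ...#.: next=#  (t=1,i=10, bit2=1)
  nb ....#: next=#  (t=1,i=3, bit1=1)
  nb .....: next=.  (t=1,i=0, bit0=0)
  bits 11000110011000010101111000110110 = 3328269878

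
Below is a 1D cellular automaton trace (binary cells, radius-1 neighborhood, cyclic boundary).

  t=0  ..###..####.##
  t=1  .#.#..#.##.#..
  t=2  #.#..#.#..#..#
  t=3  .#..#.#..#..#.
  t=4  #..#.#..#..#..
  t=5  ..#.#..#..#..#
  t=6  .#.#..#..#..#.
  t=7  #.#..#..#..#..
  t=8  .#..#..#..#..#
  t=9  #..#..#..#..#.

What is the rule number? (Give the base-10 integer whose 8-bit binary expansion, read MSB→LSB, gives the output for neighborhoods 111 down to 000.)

163

  [7] ### => #  t=0,i=3
  [6] ##. => .  t=0,i=4
  [5] #.# => #  t=0,i=11
  [4] #.. => .  t=0,i=0
  [3] .## => .  t=0,i=2
  [2] .#. => .  t=1,i=1
  [1] ..# => #  t=0,i=1
  [0] ... => #  t=1,i=13
  bits 10100011 = 163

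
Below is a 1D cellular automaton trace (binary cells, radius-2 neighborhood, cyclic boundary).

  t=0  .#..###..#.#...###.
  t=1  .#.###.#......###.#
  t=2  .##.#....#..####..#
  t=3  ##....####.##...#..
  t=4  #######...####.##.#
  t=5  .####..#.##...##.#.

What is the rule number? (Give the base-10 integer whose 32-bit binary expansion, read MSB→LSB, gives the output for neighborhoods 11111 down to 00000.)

  nb #####: next=#  (t=4,i=1, bit31=1)
  nb ####.: next=.  (t=2,i=14, bit30=0)
  nb ###.#: next=.  (t=1,i=5, bit29=0)
  nb ###..: next=.  (t=0,i=6, bit28=0)
  nb ##.##: next=#  (t=3,i=10, bit27=1)
  nb ##.#.: next=.  (t=1,i=6, bit26=0)
  nb ##..#: next=#  (t=0,i=7, bit25=1)
  nb ##...: next=#  (t=3,i=2, bit24=1)
  nb #.###: next=.  (t=1,i=3, bit23=0)
  nb #.##.: next=#  (t=2,i=1, bit22=1)
  nb #.#.#: next=#  (t=1,i=1, bit21=1)
  nb #.#..: next=.  (t=0,i=11, bit20=0)
  nb #..##: next=#  (t=0,i=3, bit19=1)
  nb #..#.: next=.  (t=0,i=0, bit18=0)
  nb #...#: next=.  (t=0,i=13, bit17=0)
  nb #....: next=#  (t=1,i=9, bit16=1)
  nb .####: next=.  (t=2,i=13, bit15=0)
  nb .###.: next=#  (t=0,i=5, bit14=1)
  nb .##.#: next=.  (t=2,i=2, bit13=0)
  nb .##..: next=#  (t=3,i=1, bit12=1)
  nb .#.##: next=#  (t=1,i=2, bit11=1)
  nb .#.#.: next=.  (t=0,i=10, bit10=0)
  nb .#..#: next=.  (t=0,i=2, bit9=0)
  nb .#...: next=.  (t=0,i=12, bit8=0)
  nb ..###: next=#  (t=0,i=4, bit7=1)
  nb ..##.: next=#  (t=3,i=0, bit6=1)
  nb ..#.#: next=.  (t=0,i=9, bit5=0)
  nb ..#..: next=#  (t=0,i=1, bit4=1)
  nb ...##: next=#  (t=0,i=14, bit3=1)
  nb ...#.: next=#  (t=2,i=8, bit2=1)
  nb ....#: next=#  (t=1,i=12, bit1=1)
  nb .....: next=.  (t=1,i=10, bit0=0)
  bits 10001011011010010101100011011110 = 2338937054

2338937054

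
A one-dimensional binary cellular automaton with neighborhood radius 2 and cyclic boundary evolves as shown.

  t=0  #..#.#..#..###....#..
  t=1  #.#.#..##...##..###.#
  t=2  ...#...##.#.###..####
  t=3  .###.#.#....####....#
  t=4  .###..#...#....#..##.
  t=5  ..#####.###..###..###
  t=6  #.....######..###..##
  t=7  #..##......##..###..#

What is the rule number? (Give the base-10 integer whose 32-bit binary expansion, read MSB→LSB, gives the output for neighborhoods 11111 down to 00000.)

  [31] ##### => .  t=5,i=4
  [30] ####. => .  t=2,i=19
  [29] ###.# => #  t=1,i=18
  [28] ###.. => #  t=0,i=13
  [27] ##.## => #  t=1,i=19
  [26] ##.#. => .  t=1,i=1
  [25] ##..# => #  t=1,i=14
  [24] ##... => .  t=0,i=14
  [23] #.### => #  t=2,i=12
  [22] #.##. => #  t=1,i=20
  [21] #.#.# => .  t=1,i=2
  [20] #.#.. => .  t=0,i=5
  [19] #..## => .  t=0,i=10
  [18] #..#. => #  t=0,i=2
  [17] #...# => #  t=1,i=10
  [16] #.... => .  t=0,i=15
  [15] .#### => .  t=2,i=18
  [14] .###. => #  t=0,i=12
  [13] .##.# => .  t=1,i=0
  [12] .##.. => #  t=1,i=8
  [11] .#.## => .  t=2,i=11
  [10] .#.#. => #  t=0,i=4
  [9] .#..# => .  t=0,i=1
  [8] .#... => .  t=2,i=4
  [7] ..### => .  t=0,i=11
  [6] ..##. => #  t=1,i=7
  [5] ..#.# => .  t=0,i=3
  [4] ..#.. => #  t=0,i=0
  [3] ...## => .  t=1,i=11
  [2] ...#. => #  t=0,i=17
  [1] ....# => #  t=0,i=16
  [0] ..... => #  t=6,i=3
  bits 00111010110001100101010001010111 = 986076247

986076247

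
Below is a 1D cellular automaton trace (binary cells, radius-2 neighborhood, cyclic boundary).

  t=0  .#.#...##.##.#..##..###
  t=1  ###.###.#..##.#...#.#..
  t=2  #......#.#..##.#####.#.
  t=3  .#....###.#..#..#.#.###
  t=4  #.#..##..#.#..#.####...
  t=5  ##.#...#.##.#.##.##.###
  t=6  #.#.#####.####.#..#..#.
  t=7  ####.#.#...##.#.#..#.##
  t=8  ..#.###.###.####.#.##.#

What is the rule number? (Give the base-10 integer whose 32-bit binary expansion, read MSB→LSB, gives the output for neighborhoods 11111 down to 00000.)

  nb #####: next=.  (t=2,i=17, bit31=0)
  nb ####.: next=#  (t=2,i=18, bit30=1)
  nb ###.#: next=.  (t=0,i=22, bit29=0)
  nb ###..: next=.  (t=4,i=19, bit28=0)
  nb ##.##: next=.  (t=0,i=9, bit27=0)
  nb ##.#.: next=#  (t=0,i=0, bit26=1)
  nb ##..#: next=#  (t=0,i=18, bit25=1)
  nb ##...: next=#  (t=4,i=20, bit24=1)
  nb #.###: next=.  (t=1,i=4, bit23=0)
  nb #.##.: next=.  (t=0,i=10, bit22=0)
  nb #.#.#: next=#  (t=0,i=1, bit21=1)
  nb #.#..: next=.  (t=0,i=3, bit20=0)
  nb #..##: next=.  (t=0,i=15, bit19=0)
  nb #..#.: next=.  (t=3,i=12, bit18=0)
  nb #...#: next=#  (t=0,i=5, bit17=1)
  nb #....: next=.  (t=2,i=2, bit16=0)
  nb .####: next=#  (t=2,i=16, bit15=1)
  nb .###.: next=.  (t=0,i=21, bit14=0)
  nb .##.#: next=#  (t=0,i=8, bit13=1)
  nb .##..: next=.  (t=0,i=17, bit12=0)
  nb .#.##: next=#  (t=3,i=19, bit11=1)
  nb .#.#.: next=#  (t=0,i=2, bit10=1)
  nb .#..#: next=#  (t=0,i=14, bit9=1)
  nb .#...: next=#  (t=0,i=4, bit8=1)
  nb ..###: next=#  (t=0,i=20, bit7=1)
  nb ..##.: next=.  (t=0,i=7, bit6=0)
  nb ..#.#: next=#  (t=1,i=18, bit5=1)
  nb ..#..: next=.  (t=3,i=13, bit4=0)
  nb ...##: next=#  (t=0,i=6, bit3=1)
  nb ...#.: next=#  (t=1,i=17, bit2=1)
  nb ....#: next=.  (t=2,i=5, bit1=0)
  nb .....: next=.  (t=2,i=3, bit0=0)
  bits 01000111001000101010111110101100 = 1193455532

1193455532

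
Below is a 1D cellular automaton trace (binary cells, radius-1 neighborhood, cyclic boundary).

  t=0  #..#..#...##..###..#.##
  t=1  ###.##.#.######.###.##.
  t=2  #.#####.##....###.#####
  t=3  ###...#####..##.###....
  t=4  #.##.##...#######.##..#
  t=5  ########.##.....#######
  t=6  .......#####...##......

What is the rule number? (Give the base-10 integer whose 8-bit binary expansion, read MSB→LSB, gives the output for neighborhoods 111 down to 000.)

  [7] ### => .  t=0,i=15
  [6] ##. => #  t=0,i=0
  [5] #.# => #  t=0,i=20
  [4] #.. => #  t=0,i=1
  [3] .## => #  t=0,i=10
  [2] .#. => .  t=0,i=3
  [1] ..# => #  t=0,i=2
  [0] ... => .  t=0,i=8
  bits 01111010 = 122

122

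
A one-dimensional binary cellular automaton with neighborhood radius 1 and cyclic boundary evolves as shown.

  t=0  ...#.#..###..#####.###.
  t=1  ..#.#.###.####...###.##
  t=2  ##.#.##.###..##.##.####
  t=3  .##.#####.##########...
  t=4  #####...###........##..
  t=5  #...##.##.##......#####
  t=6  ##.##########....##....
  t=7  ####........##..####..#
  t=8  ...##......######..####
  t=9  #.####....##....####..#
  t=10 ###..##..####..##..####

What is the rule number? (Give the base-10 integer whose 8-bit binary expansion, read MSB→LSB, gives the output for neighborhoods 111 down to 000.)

122

  ### -> .   bit 7 = 0  t=0,i=9
  ##. -> #   bit 6 = 1  t=0,i=10
  #.# -> #   bit 5 = 1  t=0,i=4
  #.. -> #   bit 4 = 1  t=0,i=6
  .## -> #   bit 3 = 1  t=0,i=8
  .#. -> .   bit 2 = 0  t=0,i=3
  ..# -> #   bit 1 = 1  t=0,i=2
  ... -> .   bit 0 = 0  t=0,i=0
  bits 01111010 = 122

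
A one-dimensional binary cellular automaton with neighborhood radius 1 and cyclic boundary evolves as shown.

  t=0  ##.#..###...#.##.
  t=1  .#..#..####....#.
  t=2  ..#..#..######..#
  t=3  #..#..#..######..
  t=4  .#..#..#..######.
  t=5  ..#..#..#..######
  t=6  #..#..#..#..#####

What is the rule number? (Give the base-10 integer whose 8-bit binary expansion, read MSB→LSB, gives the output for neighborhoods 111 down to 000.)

209

  [7] ### => #  t=0,i=7
  [6] ##. => #  t=0,i=1
  [5] #.# => .  t=0,i=2
  [4] #.. => #  t=0,i=4
  [3] .## => .  t=0,i=0
  [2] .#. => .  t=0,i=3
  [1] ..# => .  t=0,i=5
  [0] ... => #  t=0,i=10
  bits 11010001 = 209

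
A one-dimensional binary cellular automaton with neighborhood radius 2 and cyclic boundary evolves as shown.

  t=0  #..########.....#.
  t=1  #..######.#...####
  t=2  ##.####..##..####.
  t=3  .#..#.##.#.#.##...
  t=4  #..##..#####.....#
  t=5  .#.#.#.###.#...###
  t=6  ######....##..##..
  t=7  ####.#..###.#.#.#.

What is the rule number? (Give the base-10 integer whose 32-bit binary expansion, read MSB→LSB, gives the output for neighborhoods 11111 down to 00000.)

  ##### -> #   bit 31 = 1  t=0,i=5
  ####. -> .   bit 30 = 0  t=0,i=9
  ###.# -> .   bit 29 = 0  t=1,i=8
  ###.. -> #   bit 28 = 1  t=0,i=10
  ##.## -> .   bit 27 = 0  t=2,i=2
  ##.#. -> #   bit 26 = 1  t=1,i=9
  ##..# -> #   bit 25 = 1  t=1,i=1
  ##... -> .   bit 24 = 0  t=0,i=11
  #.### -> .   bit 23 = 0  t=2,i=3
  #.##. -> .   bit 22 = 0  t=2,i=0
  #.#.# -> #   bit 21 = 1  t=3,i=9
  #.#.. -> #   bit 20 = 1  t=0,i=0
  #..## -> .   bit 19 = 0  t=0,i=2
  #..#. -> #   bit 18 = 1  t=3,i=3
  #...# -> .   bit 17 = 0  t=1,i=12
  #.... -> .   bit 16 = 0  t=0,i=12
  .#### -> #   bit 15 = 1  t=0,i=4
  .###. -> .   bit 14 = 0  t=5,i=8
  .##.# -> #   bit 13 = 1  t=2,i=1
  .##.. -> .   bit 12 = 0  t=2,i=10
  .#.## -> .   bit 11 = 0  t=3,i=5
  .#.#. -> #   bit 10 = 1  t=0,i=17
  .#..# -> .   bit 9 = 0  t=0,i=1
  .#... -> .   bit 8 = 0  t=1,i=11
  ..### -> #   bit 7 = 1  t=0,i=3
  ..##. -> #   bit 6 = 1  t=2,i=9
  ..#.# -> #   bit 5 = 1  t=0,i=16
  ..#.. -> .   bit 4 = 0  t=3,i=1
  ...## -> #   bit 3 = 1  t=1,i=13
  ...#. -> #   bit 2 = 1  t=0,i=15
  ....# -> #   bit 1 = 1  t=0,i=14
  ..... -> .   bit 0 = 0  t=0,i=13
  bits 10010110001101001010010011101110 = 2520032494

2520032494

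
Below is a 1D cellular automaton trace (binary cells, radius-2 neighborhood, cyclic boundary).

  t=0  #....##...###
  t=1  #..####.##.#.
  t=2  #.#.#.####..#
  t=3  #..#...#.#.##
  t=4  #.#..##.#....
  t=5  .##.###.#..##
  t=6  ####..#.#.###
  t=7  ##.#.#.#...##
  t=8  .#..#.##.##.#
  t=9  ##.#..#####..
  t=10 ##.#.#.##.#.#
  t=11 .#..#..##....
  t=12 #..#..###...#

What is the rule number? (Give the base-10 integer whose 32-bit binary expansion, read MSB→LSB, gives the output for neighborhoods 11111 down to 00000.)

  #####|#  b31=1 t=6,i=0
  ####.|.  b30=0 t=0,i=12
  ###.#|#  b29=1 t=1,i=6
  ###..|#  b28=1 t=0,i=0
  ##.##|#  b27=1 t=1,i=7
  ##.#.|.  b26=0 t=1,i=10
  ##..#|.  b25=0 t=2,i=10
  ##...|.  b24=0 t=0,i=1
  #.###|.  b23=0 t=2,i=6
  #.##.|#  b22=1 t=1,i=8
  #.#.#|.  b21=0 t=1,i=11
  #.#..|#  b20=1 t=1,i=0
  #..##|#  b19=1 t=1,i=2
  #..#.|#  b18=1 t=3,i=2
  #...#|#  b17=1 t=0,i=8
  #....|.  b16=0 t=0,i=2
  .####|#  b15=1 t=0,i=11
  .###.|.  b14=0 t=3,i=12
  .##.#|#  b13=1 t=1,i=9
  .##..|#  b12=1 t=0,i=6
  .#.##|.  b11=0 t=2,i=5
  .#.#.|#  b10=1 t=1,i=12
  .#..#|.  b9=0 t=1,i=1
  .#...|.  b8=0 t=3,i=4
  ..###|.  b7=0 t=0,i=10
  ..##.|#  b6=1 t=0,i=5
  ..#.#|.  b5=0 t=3,i=7
  ..#..|.  b4=0 t=3,i=3
  ...##|#  b3=1 t=0,i=4
  ...#.|#  b2=1 t=3,i=6
  ....#|#  b1=1 t=0,i=3
  .....|.  b0=0 t=11,i=11
  bits 10111000010111101011010001001110 = 3093214286

3093214286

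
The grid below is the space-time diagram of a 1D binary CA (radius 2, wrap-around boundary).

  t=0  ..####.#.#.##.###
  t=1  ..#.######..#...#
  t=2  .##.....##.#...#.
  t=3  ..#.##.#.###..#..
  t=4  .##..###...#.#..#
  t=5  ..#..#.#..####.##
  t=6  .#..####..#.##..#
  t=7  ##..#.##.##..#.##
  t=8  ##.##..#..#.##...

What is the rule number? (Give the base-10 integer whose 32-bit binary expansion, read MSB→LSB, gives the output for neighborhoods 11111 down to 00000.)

  [31] ##### => .  t=1,i=6
  [30] ####. => #  t=0,i=4
  [29] ###.# => #  t=0,i=5
  [28] ###.. => #  t=0,i=16
  [27] ##.## => .  t=0,i=13
  [26] ##.#. => #  t=0,i=6
  [25] ##..# => .  t=0,i=0
  [24] ##... => .  t=2,i=3
  [23] #.### => .  t=0,i=14
  [22] #.##. => .  t=0,i=11
  [21] #.#.# => #  t=0,i=7
  [20] #.#.. => #  t=2,i=11
  [19] #..## => .  t=0,i=1
  [18] #..#. => #  t=1,i=1
  [17] #...# => .  t=1,i=14
  [16] #.... => #  t=2,i=4
  [15] .#### => .  t=0,i=3
  [14] .###. => .  t=0,i=15
  [13] .##.# => #  t=0,i=12
  [12] .##.. => #  t=2,i=2
  [11] .#.## => .  t=0,i=10
  [10] .#.#. => #  t=0,i=8
  [9] .#..# => .  t=1,i=0
  [8] .#... => .  t=1,i=13
  [7] ..### => #  t=0,i=2
  [6] ..##. => .  t=2,i=1
  [5] ..#.# => #  t=1,i=2
  [4] ..#.. => .  t=1,i=12
  [3] ...## => #  t=2,i=7
  [2] ...#. => #  t=1,i=15
  [1] ....# => .  t=2,i=6
  [0] ..... => #  t=2,i=5
  bits 01110100001101010011010010101101 = 1949643949

1949643949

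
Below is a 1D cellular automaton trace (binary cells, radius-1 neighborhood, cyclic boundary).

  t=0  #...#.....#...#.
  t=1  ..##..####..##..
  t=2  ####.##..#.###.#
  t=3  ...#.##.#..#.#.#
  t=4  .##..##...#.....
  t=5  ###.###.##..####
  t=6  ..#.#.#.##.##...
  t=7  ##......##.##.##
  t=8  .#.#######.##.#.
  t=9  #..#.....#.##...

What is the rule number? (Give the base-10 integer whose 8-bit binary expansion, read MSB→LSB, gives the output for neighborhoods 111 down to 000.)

75

  ###|.  b7=0 t=1,i=7
  ##.|#  b6=1 t=1,i=3
  #.#|.  b5=0 t=0,i=15
  #..|.  b4=0 t=0,i=1
  .##|#  b3=1 t=1,i=2
  .#.|.  b2=0 t=0,i=0
  ..#|#  b1=1 t=0,i=3
  ...|#  b0=1 t=0,i=2
  bits 01001011 = 75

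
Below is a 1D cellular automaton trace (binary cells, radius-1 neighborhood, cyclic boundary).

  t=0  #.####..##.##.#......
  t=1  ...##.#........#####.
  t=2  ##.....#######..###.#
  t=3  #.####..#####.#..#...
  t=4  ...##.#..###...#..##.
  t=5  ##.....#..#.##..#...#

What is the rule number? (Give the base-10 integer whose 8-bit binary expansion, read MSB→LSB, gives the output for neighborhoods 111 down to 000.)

  nb ###: next=#  (t=0,i=3, bit7=1)
  nb ##.: next=.  (t=0,i=5, bit6=0)
  nb #.#: next=.  (t=0,i=1, bit5=0)
  nb #..: next=#  (t=0,i=6, bit4=1)
  nb .##: next=.  (t=0,i=2, bit3=0)
  nb .#.: next=.  (t=0,i=0, bit2=0)
  nb ..#: next=.  (t=0,i=7, bit1=0)
  nb ...: next=#  (t=0,i=16, bit0=1)
  bits 10010001 = 145

145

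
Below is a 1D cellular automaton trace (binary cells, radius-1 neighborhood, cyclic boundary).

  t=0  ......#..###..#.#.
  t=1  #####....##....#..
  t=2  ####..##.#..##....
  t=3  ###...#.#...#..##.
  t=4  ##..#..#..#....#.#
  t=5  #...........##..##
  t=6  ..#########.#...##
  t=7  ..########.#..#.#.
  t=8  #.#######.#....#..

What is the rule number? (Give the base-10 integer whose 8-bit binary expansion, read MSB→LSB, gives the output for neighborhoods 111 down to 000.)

  ###|#  b7=1 t=0,i=10
  ##.|.  b6=0 t=0,i=11
  #.#|#  b5=1 t=0,i=15
  #..|.  b4=0 t=0,i=7
  .##|#  b3=1 t=0,i=9
  .#.|.  b2=0 t=0,i=6
  ..#|.  b1=0 t=0,i=5
  ...|#  b0=1 t=0,i=0
  bits 10101001 = 169

169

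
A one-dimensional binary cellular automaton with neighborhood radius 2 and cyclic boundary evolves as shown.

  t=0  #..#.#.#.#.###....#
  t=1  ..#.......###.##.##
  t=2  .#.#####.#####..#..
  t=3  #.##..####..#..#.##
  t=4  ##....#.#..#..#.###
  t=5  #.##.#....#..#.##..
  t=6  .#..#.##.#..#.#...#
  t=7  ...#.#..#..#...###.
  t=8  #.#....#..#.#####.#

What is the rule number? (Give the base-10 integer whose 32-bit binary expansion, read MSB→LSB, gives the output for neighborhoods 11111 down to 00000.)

  [31] ##### => .  t=2,i=5
  [30] ####. => #  t=2,i=6
  [29] ###.# => #  t=1,i=12
  [28] ###.. => .  t=0,i=13
  [27] ##.## => #  t=1,i=13
  [26] ##.#. => #  t=5,i=4
  [25] ##..# => .  t=0,i=1
  [24] ##... => #  t=0,i=14
  [23] #.### => #  t=0,i=11
  [22] #.##. => .  t=1,i=14
  [21] #.#.# => .  t=0,i=5
  [20] #.#.. => .  t=4,i=8
  [19] #..## => .  t=3,i=5
  [18] #..#. => #  t=0,i=2
  [17] #...# => #  t=2,i=18
  [16] #.... => #  t=0,i=15
  [15] .#### => .  t=2,i=4
  [14] .###. => #  t=0,i=12
  [13] .##.# => .  t=1,i=15
  [12] .##.. => .  t=0,i=0
  [11] .#.## => #  t=0,i=10
  [10] .#.#. => .  t=0,i=4
  [9] .#..# => .  t=3,i=13
  [8] .#... => #  t=1,i=3
  [7] ..### => #  t=1,i=10
  [6] ..##. => #  t=0,i=18
  [5] ..#.# => .  t=0,i=3
  [4] ..#.. => .  t=1,i=2
  [3] ...## => #  t=0,i=17
  [2] ...#. => #  t=2,i=0
  [1] ....# => .  t=0,i=16
  [0] ..... => #  t=1,i=5
  bits 01101101100001110100100111001101 = 1837582797

1837582797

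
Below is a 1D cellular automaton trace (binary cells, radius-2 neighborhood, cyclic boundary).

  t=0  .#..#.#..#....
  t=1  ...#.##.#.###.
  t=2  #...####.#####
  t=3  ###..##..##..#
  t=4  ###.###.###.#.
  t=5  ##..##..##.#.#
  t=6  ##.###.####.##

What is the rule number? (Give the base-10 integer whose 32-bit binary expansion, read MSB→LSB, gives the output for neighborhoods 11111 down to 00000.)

  nb #####: next=.  (t=2,i=11, bit31=0)
  nb ####.: next=#  (t=2,i=6, bit30=1)
  nb ###.#: next=.  (t=2,i=7, bit29=0)
  nb ###..: next=#  (t=1,i=12, bit28=1)
  nb ##.##: next=.  (t=2,i=8, bit27=0)
  nb ##.#.: next=#  (t=1,i=7, bit26=1)
  nb ##..#: next=.  (t=3,i=3, bit25=0)
  nb ##...: next=#  (t=1,i=13, bit24=1)
  nb #.###: next=#  (t=1,i=10, bit23=1)
  nb #.##.: next=#  (t=1,i=5, bit22=1)
  nb #.#.#: next=.  (t=1,i=8, bit21=0)
  nb #.#..: next=#  (t=0,i=6, bit20=1)
  nb #..##: next=#  (t=3,i=4, bit19=1)
  nb #..#.: next=#  (t=0,i=3, bit18=1)
  nb #...#: next=#  (t=2,i=2, bit17=1)
  nb #....: next=#  (t=0,i=11, bit16=1)
  nb .####: next=#  (t=2,i=5, bit15=1)
  nb .###.: next=#  (t=1,i=11, bit14=1)
  nb .##.#: next=#  (t=1,i=6, bit13=1)
  nb .##..: next=#  (t=3,i=6, bit12=1)
  nb .#.##: next=#  (t=1,i=4, bit11=1)
  nb .#.#.: next=#  (t=0,i=5, bit10=1)
  nb .#..#: next=.  (t=0,i=2, bit9=0)
  nb .#...: next=#  (t=0,i=10, bit8=1)
  nb ..###: next=.  (t=2,i=4, bit7=0)
  nb ..##.: next=#  (t=3,i=5, bit6=1)
  nb ..#.#: next=.  (t=0,i=4, bit5=0)
  nb ..#..: next=.  (t=0,i=1, bit4=0)
  nb ...##: next=.  (t=2,i=3, bit3=0)
  nb ...#.: next=.  (t=0,i=0, bit2=0)
  nb ....#: next=.  (t=0,i=13, bit1=0)
  nb .....: next=#  (t=0,i=12, bit0=1)
  bits 01010101110111111111110101000001 = 1440742721

1440742721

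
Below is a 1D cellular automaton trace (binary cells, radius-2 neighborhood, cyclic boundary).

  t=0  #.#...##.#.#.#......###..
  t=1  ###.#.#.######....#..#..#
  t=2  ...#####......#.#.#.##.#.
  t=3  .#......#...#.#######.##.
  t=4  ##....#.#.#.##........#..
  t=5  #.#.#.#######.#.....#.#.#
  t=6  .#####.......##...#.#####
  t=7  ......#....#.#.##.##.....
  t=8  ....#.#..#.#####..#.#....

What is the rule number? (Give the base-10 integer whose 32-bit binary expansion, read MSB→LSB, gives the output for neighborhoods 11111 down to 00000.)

  #####|.  b31=0 t=1,i=10
  ####.|.  b30=0 t=1,i=1
  ###.#|.  b29=0 t=1,i=2
  ###..|.  b28=0 t=0,i=22
  ##.##|.  b27=0 t=3,i=21
  ##.#.|#  b26=1 t=0,i=8
  ##..#|.  b25=0 t=0,i=23
  ##...|#  b24=1 t=1,i=14
  #.###|.  b23=0 t=1,i=8
  #.##.|#  b22=1 t=2,i=20
  #.#.#|#  b21=1 t=0,i=9
  #.#..|#  b20=1 t=0,i=2
  #..##|#  b19=1 t=1,i=23
  #..#.|#  b18=1 t=0,i=24
  #...#|#  b17=1 t=0,i=4
  #....|.  b16=0 t=0,i=15
  .####|.  b15=0 t=1,i=0
  .###.|#  b14=1 t=0,i=21
  .##.#|.  b13=0 t=0,i=7
  .##..|.  b12=0 t=3,i=23
  .#.##|#  b11=1 t=1,i=7
  .#.#.|#  b10=1 t=0,i=1
  .#..#|.  b9=0 t=1,i=19
  .#...|.  b8=0 t=0,i=3
  ..###|.  b7=0 t=0,i=20
  ..##.|#  b6=1 t=0,i=6
  ..#.#|#  b5=1 t=0,i=0
  ..#..|#  b4=1 t=1,i=18
  ...##|.  b3=0 t=0,i=5
  ...#.|.  b2=0 t=1,i=17
  ....#|#  b1=1 t=0,i=18
  .....|.  b0=0 t=0,i=16
  bits 00000101011111100100110001110010 = 92163186

92163186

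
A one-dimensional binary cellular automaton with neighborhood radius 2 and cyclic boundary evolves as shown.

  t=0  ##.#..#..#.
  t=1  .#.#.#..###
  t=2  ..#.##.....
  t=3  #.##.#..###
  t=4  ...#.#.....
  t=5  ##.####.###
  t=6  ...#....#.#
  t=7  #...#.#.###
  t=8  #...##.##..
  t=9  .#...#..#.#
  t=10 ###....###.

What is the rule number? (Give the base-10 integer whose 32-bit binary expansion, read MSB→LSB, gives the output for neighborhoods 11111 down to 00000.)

2425634083

  ##### -> #   bit 31 = 1  t=5,i=10
  ####. -> .   bit 30 = 0  t=3,i=10
  ###.# -> .   bit 29 = 0  t=1,i=10
  ###.. -> #   bit 28 = 1  t=7,i=0
  ##.## -> .   bit 27 = 0  t=3,i=1
  ##.#. -> .   bit 26 = 0  t=0,i=2
  ##..# -> .   bit 25 = 0  t=8,i=9
  ##... -> .   bit 24 = 0  t=2,i=6
  #.### -> #   bit 23 = 1  t=5,i=3
  #.##. -> .   bit 22 = 0  t=0,i=0
  #.#.# -> .   bit 21 = 0  t=1,i=1
  #.#.. -> #   bit 20 = 1  t=0,i=3
  #..## -> .   bit 19 = 0  t=1,i=7
  #..#. -> #   bit 18 = 1  t=0,i=5
  #...# -> .   bit 17 = 0  t=6,i=1
  #.... -> .   bit 16 = 0  t=2,i=7
  .#### -> .   bit 15 = 0  t=3,i=9
  .###. -> .   bit 14 = 0  t=1,i=9
  .##.# -> #   bit 13 = 1  t=0,i=1
  .##.. -> #   bit 12 = 1  t=2,i=5
  .#.## -> #   bit 11 = 1  t=0,i=10
  .#.#. -> #   bit 10 = 1  t=1,i=2
  .#..# -> .   bit 9 = 0  t=0,i=4
  .#... -> #   bit 8 = 1  t=4,i=6
  ..### -> .   bit 7 = 0  t=1,i=8
  ..##. -> .   bit 6 = 0  t=8,i=4
  ..#.# -> #   bit 5 = 1  t=0,i=9
  ..#.. -> .   bit 4 = 0  t=0,i=6
  ...## -> .   bit 3 = 0  t=8,i=3
  ...#. -> .   bit 2 = 0  t=2,i=1
  ....# -> #   bit 1 = 1  t=2,i=0
  ..... -> #   bit 0 = 1  t=2,i=8
  bits 10010000100101000011110100100011 = 2425634083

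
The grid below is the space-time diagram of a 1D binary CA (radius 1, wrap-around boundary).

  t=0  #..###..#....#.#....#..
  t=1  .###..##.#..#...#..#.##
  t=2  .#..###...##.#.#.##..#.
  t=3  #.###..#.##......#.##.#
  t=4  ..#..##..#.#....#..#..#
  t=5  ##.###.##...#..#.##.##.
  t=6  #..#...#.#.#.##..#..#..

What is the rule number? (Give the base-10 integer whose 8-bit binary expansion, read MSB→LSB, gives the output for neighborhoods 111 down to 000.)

26

  ###|.  b7=0 t=0,i=4
  ##.|.  b6=0 t=0,i=5
  #.#|.  b5=0 t=0,i=14
  #..|#  b4=1 t=0,i=1
  .##|#  b3=1 t=0,i=3
  .#.|.  b2=0 t=0,i=0
  ..#|#  b1=1 t=0,i=2
  ...|.  b0=0 t=0,i=10
  bits 00011010 = 26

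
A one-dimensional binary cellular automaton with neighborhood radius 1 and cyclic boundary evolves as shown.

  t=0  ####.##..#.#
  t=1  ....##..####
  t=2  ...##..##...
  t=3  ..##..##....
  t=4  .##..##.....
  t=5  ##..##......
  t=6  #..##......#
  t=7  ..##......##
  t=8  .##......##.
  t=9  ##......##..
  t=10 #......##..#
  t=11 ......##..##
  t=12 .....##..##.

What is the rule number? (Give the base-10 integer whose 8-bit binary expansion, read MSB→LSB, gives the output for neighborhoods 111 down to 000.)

46

  ###|.  b7=0 t=0,i=0
  ##.|.  b6=0 t=0,i=3
  #.#|#  b5=1 t=0,i=4
  #..|.  b4=0 t=0,i=7
  .##|#  b3=1 t=0,i=5
  .#.|#  b2=1 t=0,i=9
  ..#|#  b1=1 t=0,i=8
  ...|.  b0=0 t=1,i=1
  bits 00101110 = 46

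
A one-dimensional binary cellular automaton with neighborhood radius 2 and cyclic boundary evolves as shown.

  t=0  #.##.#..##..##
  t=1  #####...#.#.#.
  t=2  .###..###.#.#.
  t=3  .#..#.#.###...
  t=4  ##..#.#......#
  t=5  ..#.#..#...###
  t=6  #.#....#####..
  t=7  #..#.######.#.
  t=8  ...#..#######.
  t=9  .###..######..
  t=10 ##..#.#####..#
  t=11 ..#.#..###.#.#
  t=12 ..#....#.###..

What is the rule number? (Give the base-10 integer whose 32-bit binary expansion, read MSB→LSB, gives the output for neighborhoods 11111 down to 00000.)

  [31] ##### => #  t=1,i=2
  [30] ####. => #  t=1,i=3
  [29] ###.# => #  t=0,i=0
  [28] ###.. => .  t=1,i=4
  [27] ##.## => #  t=0,i=1
  [26] ##.#. => #  t=0,i=4
  [25] ##..# => #  t=0,i=10
  [24] ##... => .  t=1,i=5
  [23] #.### => .  t=1,i=0
  [22] #.##. => #  t=0,i=2
  [21] #.#.# => #  t=1,i=10
  [20] #.#.. => .  t=0,i=5
  [19] #..## => .  t=0,i=7
  [18] #..#. => .  t=3,i=3
  [17] #...# => #  t=1,i=6
  [16] #.... => .  t=3,i=12
  [15] .#### => #  t=1,i=1
  [14] .###. => .  t=0,i=13
  [13] .##.# => #  t=0,i=3
  [12] .##.. => .  t=0,i=9
  [11] .#.## => .  t=1,i=13
  [10] .#.#. => .  t=1,i=9
  [9] .#..# => .  t=0,i=6
  [8] .#... => #  t=4,i=7
  [7] ..### => #  t=0,i=12
  [6] ..##. => #  t=0,i=8
  [5] ..#.# => #  t=1,i=8
  [4] ..#.. => #  t=3,i=1
  [3] ...## => #  t=4,i=12
  [2] ...#. => #  t=1,i=7
  [1] ....# => #  t=3,i=13
  [0] ..... => .  t=4,i=9
  bits 11101110011000101010000111111110 = 3999441406

3999441406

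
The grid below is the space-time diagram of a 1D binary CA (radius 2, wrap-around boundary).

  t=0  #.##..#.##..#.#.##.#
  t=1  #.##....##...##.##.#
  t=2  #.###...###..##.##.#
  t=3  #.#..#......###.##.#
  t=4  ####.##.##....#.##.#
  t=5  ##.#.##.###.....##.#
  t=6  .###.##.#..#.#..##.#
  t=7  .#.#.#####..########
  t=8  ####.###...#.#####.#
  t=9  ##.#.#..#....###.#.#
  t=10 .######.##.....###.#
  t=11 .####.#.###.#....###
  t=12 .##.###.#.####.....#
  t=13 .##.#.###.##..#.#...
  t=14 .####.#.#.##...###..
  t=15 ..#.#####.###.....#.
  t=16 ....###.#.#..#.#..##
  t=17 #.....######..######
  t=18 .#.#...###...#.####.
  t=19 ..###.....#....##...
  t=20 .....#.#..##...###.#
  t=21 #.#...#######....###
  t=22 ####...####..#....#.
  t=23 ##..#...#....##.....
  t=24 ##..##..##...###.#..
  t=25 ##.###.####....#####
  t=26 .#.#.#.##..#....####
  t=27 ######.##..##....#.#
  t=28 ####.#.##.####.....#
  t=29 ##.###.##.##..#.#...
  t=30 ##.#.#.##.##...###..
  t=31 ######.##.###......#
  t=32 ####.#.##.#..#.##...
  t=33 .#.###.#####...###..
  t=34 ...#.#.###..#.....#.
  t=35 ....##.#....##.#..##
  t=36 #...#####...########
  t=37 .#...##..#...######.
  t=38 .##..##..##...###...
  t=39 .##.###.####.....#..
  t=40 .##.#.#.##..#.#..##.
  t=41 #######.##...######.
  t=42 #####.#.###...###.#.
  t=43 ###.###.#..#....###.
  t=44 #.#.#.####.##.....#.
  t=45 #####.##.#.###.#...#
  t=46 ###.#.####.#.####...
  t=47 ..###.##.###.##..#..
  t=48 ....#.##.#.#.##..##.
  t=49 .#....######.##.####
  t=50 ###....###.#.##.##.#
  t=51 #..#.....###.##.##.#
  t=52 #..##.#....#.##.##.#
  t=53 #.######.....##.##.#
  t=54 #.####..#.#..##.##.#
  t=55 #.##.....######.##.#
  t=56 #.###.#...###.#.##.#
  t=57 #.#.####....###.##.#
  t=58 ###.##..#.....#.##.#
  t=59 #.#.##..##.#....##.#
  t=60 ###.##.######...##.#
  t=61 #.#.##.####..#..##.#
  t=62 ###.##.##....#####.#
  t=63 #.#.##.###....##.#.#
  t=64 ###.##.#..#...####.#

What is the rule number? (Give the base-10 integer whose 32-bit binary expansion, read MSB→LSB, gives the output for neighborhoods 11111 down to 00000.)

2784540497

  [31] ##### => #  t=4,i=1
  [30] ####. => .  t=4,i=2
  [29] ###.# => #  t=3,i=14
  [28] ###.. => .  t=2,i=4
  [27] ##.## => .  t=0,i=1
  [26] ##.#. => #  t=3,i=1
  [25] ##..# => .  t=0,i=4
  [24] ##... => #  t=1,i=4
  [23] #.### => #  t=2,i=2
  [22] #.##. => #  t=0,i=2
  [21] #.#.# => #  t=0,i=14
  [20] #.#.. => #  t=3,i=2
  [19] #..## => #  t=2,i=12
  [18] #..#. => .  t=0,i=5
  [17] #...# => .  t=1,i=11
  [16] #.... => .  t=1,i=5
  [15] .#### => #  t=4,i=0
  [14] .###. => .  t=2,i=3
  [13] .##.# => #  t=0,i=0
  [12] .##.. => #  t=0,i=3
  [11] .#.## => .  t=0,i=7
  [10] .#.#. => #  t=0,i=13
  [9] .#..# => #  t=3,i=3
  [8] .#... => #  t=3,i=6
  [7] ..### => .  t=2,i=8
  [6] ..##. => #  t=1,i=8
  [5] ..#.# => .  t=0,i=6
  [4] ..#.. => #  t=3,i=5
  [3] ...## => .  t=1,i=7
  [2] ...#. => .  t=4,i=13
  [1] ....# => .  t=1,i=6
  [0] ..... => #  t=3,i=8
  bits 10100101111110001011011101010001 = 2784540497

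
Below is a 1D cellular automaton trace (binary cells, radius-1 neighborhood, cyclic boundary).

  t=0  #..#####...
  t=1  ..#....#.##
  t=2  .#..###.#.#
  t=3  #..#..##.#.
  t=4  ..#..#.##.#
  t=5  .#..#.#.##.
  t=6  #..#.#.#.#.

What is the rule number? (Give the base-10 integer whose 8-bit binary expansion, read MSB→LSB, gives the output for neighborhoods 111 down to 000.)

  [7] ### => .  t=0,i=4
  [6] ##. => #  t=0,i=7
  [5] #.# => #  t=1,i=8
  [4] #.. => .  t=0,i=1
  [3] .## => .  t=0,i=3
  [2] .#. => .  t=0,i=0
  [1] ..# => #  t=0,i=2
  [0] ... => #  t=0,i=9
  bits 01100011 = 99

99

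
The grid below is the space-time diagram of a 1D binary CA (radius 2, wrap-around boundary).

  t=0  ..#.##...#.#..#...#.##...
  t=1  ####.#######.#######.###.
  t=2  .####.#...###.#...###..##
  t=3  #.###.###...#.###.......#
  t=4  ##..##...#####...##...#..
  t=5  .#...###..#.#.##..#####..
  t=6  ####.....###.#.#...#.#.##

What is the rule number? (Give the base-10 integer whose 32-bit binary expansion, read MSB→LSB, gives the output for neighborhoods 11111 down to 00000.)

  #####|.  b31=0 t=1,i=7
  ####.|#  b30=1 t=1,i=2
  ###.#|#  b29=1 t=1,i=3
  ###..|.  b28=0 t=2,i=20
  ##.##|#  b27=1 t=1,i=4
  ##.#.|.  b26=0 t=2,i=5
  ##..#|.  b25=0 t=2,i=21
  ##...|#  b24=1 t=0,i=6
  #.###|.  b23=0 t=1,i=0
  #.##.|.  b22=0 t=0,i=4
  #.#.#|.  b21=0 t=5,i=12
  #.#..|#  b20=1 t=0,i=11
  #..##|.  b19=0 t=2,i=22
  #..#.|#  b18=1 t=0,i=13
  #...#|#  b17=1 t=0,i=7
  #....|#  b16=1 t=0,i=23
  .####|#  b15=1 t=1,i=1
  .###.|.  b14=0 t=1,i=22
  .##.#|#  b13=1 t=2,i=24
  .##..|#  b12=1 t=0,i=5
  .#.##|#  b11=1 t=0,i=3
  .#.#.|#  b10=1 t=0,i=10
  .#..#|.  b9=0 t=0,i=12
  .#...|#  b8=1 t=0,i=15
  ..###|.  b7=0 t=2,i=10
  ..##.|.  b6=0 t=2,i=23
  ..#.#|#  b5=1 t=0,i=2
  ..#..|#  b4=1 t=0,i=14
  ...##|.  b3=0 t=2,i=9
  ...#.|#  b2=1 t=0,i=1
  ....#|#  b1=1 t=0,i=0
  .....|.  b0=0 t=0,i=24
  bits 01101001000101111011110100110110 = 1763163446

1763163446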